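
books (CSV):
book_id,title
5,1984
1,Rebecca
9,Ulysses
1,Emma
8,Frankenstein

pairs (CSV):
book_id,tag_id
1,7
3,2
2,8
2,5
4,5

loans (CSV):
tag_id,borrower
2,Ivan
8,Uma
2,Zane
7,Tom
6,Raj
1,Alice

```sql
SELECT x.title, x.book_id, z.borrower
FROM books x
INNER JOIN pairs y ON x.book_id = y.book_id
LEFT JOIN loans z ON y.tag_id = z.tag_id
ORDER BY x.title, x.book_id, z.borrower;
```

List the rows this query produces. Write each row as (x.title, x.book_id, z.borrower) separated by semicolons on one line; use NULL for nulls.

(Emma, 1, Tom); (Rebecca, 1, Tom)

Step 1 — x INNER JOIN y on book_id → 2 row(s).
Then LEFT JOIN `loans z` on tag_id: each of those 2 rows is kept; rows whose y.tag_id has no match in z get NULL for z's columns.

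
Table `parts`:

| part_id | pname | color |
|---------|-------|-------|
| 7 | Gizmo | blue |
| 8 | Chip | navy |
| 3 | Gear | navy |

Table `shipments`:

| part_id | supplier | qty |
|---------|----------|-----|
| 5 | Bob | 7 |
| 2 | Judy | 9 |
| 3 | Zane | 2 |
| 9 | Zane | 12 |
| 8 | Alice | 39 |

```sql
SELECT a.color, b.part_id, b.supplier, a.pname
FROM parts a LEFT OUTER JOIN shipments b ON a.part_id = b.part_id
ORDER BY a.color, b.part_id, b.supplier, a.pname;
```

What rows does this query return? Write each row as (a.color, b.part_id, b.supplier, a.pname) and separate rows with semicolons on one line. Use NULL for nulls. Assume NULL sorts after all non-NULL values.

(blue, NULL, NULL, Gizmo); (navy, 3, Zane, Gear); (navy, 8, Alice, Chip)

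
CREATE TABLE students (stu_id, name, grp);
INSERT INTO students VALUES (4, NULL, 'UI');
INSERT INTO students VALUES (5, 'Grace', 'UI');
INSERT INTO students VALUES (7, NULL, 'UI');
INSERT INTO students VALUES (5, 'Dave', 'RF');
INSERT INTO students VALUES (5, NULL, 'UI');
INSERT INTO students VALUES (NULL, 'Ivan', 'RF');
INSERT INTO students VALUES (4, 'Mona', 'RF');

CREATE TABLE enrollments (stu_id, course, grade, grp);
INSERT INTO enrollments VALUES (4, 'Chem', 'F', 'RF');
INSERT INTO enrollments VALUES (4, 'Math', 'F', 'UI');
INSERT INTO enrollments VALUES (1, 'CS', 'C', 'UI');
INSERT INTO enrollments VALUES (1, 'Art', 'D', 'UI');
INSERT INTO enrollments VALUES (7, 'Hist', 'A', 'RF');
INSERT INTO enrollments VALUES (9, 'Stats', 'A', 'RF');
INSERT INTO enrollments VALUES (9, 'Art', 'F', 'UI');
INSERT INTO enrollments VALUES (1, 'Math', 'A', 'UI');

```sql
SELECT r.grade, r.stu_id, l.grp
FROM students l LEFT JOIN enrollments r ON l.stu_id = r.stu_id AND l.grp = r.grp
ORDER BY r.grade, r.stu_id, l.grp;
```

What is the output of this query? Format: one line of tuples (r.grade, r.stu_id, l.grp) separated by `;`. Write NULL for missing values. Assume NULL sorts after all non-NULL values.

LEFT JOIN keeps every row from `students`; unmatched rows get NULL for `enrollments`'s columns.
Matching on l.stu_id = r.stu_id AND l.grp = r.grp. A NULL in a compared column never satisfies the condition.
Matched pairs: 2; unmatched l rows kept: 5.

(F, 4, RF); (F, 4, UI); (NULL, NULL, RF); (NULL, NULL, RF); (NULL, NULL, UI); (NULL, NULL, UI); (NULL, NULL, UI)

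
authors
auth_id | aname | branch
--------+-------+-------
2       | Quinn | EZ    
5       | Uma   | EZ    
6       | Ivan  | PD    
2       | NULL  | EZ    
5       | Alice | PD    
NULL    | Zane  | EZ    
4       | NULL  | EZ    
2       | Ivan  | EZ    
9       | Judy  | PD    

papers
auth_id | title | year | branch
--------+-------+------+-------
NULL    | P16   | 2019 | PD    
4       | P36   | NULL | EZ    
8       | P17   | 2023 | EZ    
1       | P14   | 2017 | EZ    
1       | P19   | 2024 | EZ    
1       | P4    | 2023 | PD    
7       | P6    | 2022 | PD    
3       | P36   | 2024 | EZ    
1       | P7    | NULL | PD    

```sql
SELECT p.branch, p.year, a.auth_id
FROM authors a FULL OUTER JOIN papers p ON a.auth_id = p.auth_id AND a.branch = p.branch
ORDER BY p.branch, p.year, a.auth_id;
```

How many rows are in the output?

FULL OUTER JOIN keeps every row from both sides; unmatched rows get NULL for the other side's columns.
Matching on a.auth_id = p.auth_id AND a.branch = p.branch. A NULL in a compared column never satisfies the condition.
- auth_id=2, branch=EZ: no p row matches, row kept with p columns NULL.
- auth_id=5, branch=EZ: no p row matches, row kept with p columns NULL.
- auth_id=6, branch=PD: no p row matches, row kept with p columns NULL.
- auth_id=2, branch=EZ: no p row matches, row kept with p columns NULL.
- auth_id=5, branch=PD: no p row matches, row kept with p columns NULL.
- auth_id=NULL, branch=EZ: no p row matches, row kept with p columns NULL.
- auth_id=4, branch=EZ: 1 matching p row(s), so 1 row(s) emitted.
- auth_id=2, branch=EZ: no p row matches, row kept with p columns NULL.
- auth_id=9, branch=PD: no p row matches, row kept with p columns NULL.
- 8 row(s) from p found no a partner → padded with NULL.
Total: 1 matched + 16 padded = 17 rows.

17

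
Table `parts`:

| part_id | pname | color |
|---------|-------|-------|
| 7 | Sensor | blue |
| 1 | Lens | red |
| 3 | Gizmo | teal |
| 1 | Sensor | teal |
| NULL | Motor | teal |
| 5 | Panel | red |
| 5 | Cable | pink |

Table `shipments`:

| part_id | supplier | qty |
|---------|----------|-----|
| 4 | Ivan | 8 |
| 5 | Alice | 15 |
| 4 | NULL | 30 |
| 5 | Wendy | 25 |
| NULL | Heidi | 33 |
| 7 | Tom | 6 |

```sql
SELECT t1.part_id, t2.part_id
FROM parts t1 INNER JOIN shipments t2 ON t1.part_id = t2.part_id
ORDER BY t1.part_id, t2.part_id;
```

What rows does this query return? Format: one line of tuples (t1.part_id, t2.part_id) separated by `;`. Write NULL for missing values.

(5, 5); (5, 5); (5, 5); (5, 5); (7, 7)

INNER JOIN keeps only pairs where the ON condition holds.
Matching on t1.part_id = t2.part_id. A NULL in a compared column never satisfies the condition.
- t1[0] part_id=7 → 1 match(es) in t2 → 1 row(s).
- t1[1] part_id=1 → no match; dropped.
- t1[2] part_id=3 → no match; dropped.
- t1[3] part_id=1 → no match; dropped.
- t1[4] part_id=NULL → no match; dropped.
- t1[5] part_id=5 → 2 match(es) in t2 → 2 row(s).
- t1[6] part_id=5 → 2 match(es) in t2 → 2 row(s).
After projecting and ordering:
t1.part_id | t2.part_id
5 | 5
5 | 5
5 | 5
5 | 5
7 | 7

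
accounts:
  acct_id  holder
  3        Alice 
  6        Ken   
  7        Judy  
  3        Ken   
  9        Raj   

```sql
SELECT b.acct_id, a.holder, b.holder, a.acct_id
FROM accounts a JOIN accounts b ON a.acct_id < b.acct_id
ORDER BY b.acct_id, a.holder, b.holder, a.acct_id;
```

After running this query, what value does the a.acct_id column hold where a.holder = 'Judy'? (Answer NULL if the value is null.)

7

INNER JOIN keeps only pairs where the ON condition holds.
Matching on a.acct_id < b.acct_id.
- a row (acct_id=3): matches 3 b row(s) → 3 output row(s).
- a row (acct_id=6): matches 2 b row(s) → 2 output row(s).
- a row (acct_id=7): matches 1 b row(s) → 1 output row(s).
- a row (acct_id=3): matches 3 b row(s) → 3 output row(s).
- a row (acct_id=9): no match → dropped.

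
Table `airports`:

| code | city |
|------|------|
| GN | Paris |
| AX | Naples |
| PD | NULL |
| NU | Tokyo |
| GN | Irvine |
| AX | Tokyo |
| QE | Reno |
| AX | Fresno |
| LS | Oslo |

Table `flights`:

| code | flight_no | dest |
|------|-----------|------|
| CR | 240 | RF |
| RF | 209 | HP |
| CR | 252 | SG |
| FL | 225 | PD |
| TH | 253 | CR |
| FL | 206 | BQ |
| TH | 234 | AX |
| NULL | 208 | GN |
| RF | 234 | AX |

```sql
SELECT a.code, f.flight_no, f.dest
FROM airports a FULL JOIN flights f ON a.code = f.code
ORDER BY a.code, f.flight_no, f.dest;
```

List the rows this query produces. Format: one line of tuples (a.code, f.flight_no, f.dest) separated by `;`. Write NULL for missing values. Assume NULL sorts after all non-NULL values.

(AX, NULL, NULL); (AX, NULL, NULL); (AX, NULL, NULL); (GN, NULL, NULL); (GN, NULL, NULL); (LS, NULL, NULL); (NU, NULL, NULL); (PD, NULL, NULL); (QE, NULL, NULL); (NULL, 206, BQ); (NULL, 208, GN); (NULL, 209, HP); (NULL, 225, PD); (NULL, 234, AX); (NULL, 234, AX); (NULL, 240, RF); (NULL, 252, SG); (NULL, 253, CR)

FULL OUTER JOIN keeps every row from both sides; unmatched rows get NULL for the other side's columns.
Matching on a.code = f.code. A NULL in a compared column never satisfies the condition.
Matched pairs: 0; unmatched a rows kept: 9; unmatched f rows kept: 9.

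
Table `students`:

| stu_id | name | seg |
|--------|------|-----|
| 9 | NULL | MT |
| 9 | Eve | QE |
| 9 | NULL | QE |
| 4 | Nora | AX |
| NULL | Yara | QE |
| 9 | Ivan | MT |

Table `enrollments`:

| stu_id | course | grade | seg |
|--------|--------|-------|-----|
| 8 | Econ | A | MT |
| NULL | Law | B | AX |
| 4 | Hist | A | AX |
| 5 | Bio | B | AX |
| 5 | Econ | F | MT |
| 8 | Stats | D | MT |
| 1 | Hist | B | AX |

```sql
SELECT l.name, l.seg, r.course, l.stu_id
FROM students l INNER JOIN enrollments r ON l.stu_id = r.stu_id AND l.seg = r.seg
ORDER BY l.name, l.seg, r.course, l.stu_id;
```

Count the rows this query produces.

1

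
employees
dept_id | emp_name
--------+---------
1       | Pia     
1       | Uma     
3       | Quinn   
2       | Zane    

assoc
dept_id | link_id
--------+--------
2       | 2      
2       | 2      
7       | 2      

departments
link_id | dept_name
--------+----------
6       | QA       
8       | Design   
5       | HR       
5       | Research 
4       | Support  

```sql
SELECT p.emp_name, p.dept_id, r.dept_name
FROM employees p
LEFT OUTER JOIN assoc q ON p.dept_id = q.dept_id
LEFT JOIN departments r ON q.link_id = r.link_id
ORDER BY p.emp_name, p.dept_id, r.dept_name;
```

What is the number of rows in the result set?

5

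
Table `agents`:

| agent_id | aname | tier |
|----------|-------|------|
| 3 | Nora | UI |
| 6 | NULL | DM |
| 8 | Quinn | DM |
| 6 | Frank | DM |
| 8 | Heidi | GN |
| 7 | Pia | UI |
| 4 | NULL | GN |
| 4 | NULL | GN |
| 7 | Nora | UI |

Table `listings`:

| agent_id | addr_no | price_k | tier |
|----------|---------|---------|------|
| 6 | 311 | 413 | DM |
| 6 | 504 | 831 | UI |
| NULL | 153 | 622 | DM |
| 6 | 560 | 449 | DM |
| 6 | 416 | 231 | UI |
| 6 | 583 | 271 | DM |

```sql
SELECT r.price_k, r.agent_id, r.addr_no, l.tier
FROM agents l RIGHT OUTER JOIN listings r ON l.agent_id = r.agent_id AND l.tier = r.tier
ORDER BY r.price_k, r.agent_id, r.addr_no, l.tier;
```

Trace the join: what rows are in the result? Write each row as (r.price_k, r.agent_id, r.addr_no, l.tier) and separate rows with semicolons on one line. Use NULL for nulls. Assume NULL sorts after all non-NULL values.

(231, 6, 416, NULL); (271, 6, 583, DM); (271, 6, 583, DM); (413, 6, 311, DM); (413, 6, 311, DM); (449, 6, 560, DM); (449, 6, 560, DM); (622, NULL, 153, NULL); (831, 6, 504, NULL)

RIGHT JOIN keeps every row from `listings`; unmatched rows get NULL for `agents`'s columns.
Matching on l.agent_id = r.agent_id AND l.tier = r.tier. A NULL in a compared column never satisfies the condition.
Matched pairs: 6; unmatched r rows kept: 3.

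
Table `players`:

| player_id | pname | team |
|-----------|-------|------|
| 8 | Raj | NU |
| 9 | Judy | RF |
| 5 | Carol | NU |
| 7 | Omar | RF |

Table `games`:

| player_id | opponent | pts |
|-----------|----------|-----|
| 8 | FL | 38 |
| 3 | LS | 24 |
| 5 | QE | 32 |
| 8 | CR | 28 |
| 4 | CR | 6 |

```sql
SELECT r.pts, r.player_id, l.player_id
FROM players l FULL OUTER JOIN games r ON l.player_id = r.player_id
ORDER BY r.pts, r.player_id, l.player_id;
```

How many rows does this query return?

7

FULL OUTER JOIN keeps every row from both sides; unmatched rows get NULL for the other side's columns.
Matching on l.player_id = r.player_id.
- l[0] player_id=8 → 2 match(es) in r → 2 row(s).
- l[1] player_id=9 → no match; kept with NULLs on the r side.
- l[2] player_id=5 → 1 match(es) in r → 1 row(s).
- l[3] player_id=7 → no match; kept with NULLs on the r side.
- 2 r row(s) had no l match → kept, l columns NULL.
Total: 3 matched + 4 padded = 7 rows.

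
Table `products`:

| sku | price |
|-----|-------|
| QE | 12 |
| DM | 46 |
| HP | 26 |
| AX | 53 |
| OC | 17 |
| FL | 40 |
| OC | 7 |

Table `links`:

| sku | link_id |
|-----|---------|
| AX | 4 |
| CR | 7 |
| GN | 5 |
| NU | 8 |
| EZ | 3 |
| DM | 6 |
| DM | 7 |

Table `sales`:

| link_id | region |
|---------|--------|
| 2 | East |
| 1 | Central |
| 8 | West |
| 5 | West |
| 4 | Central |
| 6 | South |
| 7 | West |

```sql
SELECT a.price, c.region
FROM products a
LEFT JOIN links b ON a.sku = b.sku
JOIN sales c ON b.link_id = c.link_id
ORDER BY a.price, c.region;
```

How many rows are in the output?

Evaluate left to right. First `products a LEFT JOIN links b` on sku: 8 row(s).
Then INNER JOIN `sales c` on link_id: keep only rows whose b.link_id appears in c.
Result: 3 row(s).

3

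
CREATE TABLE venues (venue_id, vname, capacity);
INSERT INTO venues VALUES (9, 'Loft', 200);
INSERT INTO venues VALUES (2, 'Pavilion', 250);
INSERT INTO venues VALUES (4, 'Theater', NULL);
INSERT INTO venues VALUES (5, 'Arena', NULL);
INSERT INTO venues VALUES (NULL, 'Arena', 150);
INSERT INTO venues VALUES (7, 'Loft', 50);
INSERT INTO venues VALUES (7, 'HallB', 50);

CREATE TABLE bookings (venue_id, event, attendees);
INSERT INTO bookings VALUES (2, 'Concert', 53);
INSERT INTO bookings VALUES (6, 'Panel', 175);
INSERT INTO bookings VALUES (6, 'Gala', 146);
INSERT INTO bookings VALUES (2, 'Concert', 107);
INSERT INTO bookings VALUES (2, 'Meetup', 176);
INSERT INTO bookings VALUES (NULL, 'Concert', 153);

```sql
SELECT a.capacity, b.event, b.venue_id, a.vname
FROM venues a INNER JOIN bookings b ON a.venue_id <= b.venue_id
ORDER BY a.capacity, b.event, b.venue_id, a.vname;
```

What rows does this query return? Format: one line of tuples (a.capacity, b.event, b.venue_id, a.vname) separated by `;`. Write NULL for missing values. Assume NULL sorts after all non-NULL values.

INNER JOIN keeps only pairs where the ON condition holds.
Matching on a.venue_id <= b.venue_id. A NULL in a compared column never satisfies the condition.
- a (venue_id=9) has no partner → excluded.
- a (venue_id=2) pairs with 5 row(s) of b.
- a (venue_id=4) pairs with 2 row(s) of b.
- a (venue_id=5) pairs with 2 row(s) of b.
- a (venue_id=NULL) has no partner → excluded.
- a (venue_id=7) has no partner → excluded.
- a (venue_id=7) has no partner → excluded.
After projecting and ordering:
a.capacity | b.event | b.venue_id | a.vname
250 | Concert | 2 | Pavilion
250 | Concert | 2 | Pavilion
250 | Gala | 6 | Pavilion
250 | Meetup | 2 | Pavilion
250 | Panel | 6 | Pavilion
NULL | Gala | 6 | Arena
NULL | Gala | 6 | Theater
NULL | Panel | 6 | Arena
NULL | Panel | 6 | Theater

(250, Concert, 2, Pavilion); (250, Concert, 2, Pavilion); (250, Gala, 6, Pavilion); (250, Meetup, 2, Pavilion); (250, Panel, 6, Pavilion); (NULL, Gala, 6, Arena); (NULL, Gala, 6, Theater); (NULL, Panel, 6, Arena); (NULL, Panel, 6, Theater)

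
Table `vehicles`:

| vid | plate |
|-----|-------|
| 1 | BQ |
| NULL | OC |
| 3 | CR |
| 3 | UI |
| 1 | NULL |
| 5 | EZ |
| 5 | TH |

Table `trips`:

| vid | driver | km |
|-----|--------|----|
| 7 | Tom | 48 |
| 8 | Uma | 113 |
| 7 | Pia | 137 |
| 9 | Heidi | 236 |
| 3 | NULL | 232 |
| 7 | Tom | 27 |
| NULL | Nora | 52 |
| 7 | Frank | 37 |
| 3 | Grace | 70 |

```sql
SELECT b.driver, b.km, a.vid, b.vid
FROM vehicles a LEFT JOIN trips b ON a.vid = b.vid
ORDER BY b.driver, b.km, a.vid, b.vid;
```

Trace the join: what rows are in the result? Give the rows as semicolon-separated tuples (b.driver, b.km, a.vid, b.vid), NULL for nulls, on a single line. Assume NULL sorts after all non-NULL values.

(Grace, 70, 3, 3); (Grace, 70, 3, 3); (NULL, 232, 3, 3); (NULL, 232, 3, 3); (NULL, NULL, 1, NULL); (NULL, NULL, 1, NULL); (NULL, NULL, 5, NULL); (NULL, NULL, 5, NULL); (NULL, NULL, NULL, NULL)

LEFT JOIN keeps every row from `vehicles`; unmatched rows get NULL for `trips`'s columns.
Matching on a.vid = b.vid. A NULL in a compared column never satisfies the condition.
- a row (vid=1): no match → kept, b columns NULL.
- a row (vid=NULL): no match → kept, b columns NULL.
- a row (vid=3): matches 2 b row(s) → 2 output row(s).
- a row (vid=3): matches 2 b row(s) → 2 output row(s).
- a row (vid=1): no match → kept, b columns NULL.
- a row (vid=5): no match → kept, b columns NULL.
- a row (vid=5): no match → kept, b columns NULL.
After projecting and ordering:
b.driver | b.km | a.vid | b.vid
Grace | 70 | 3 | 3
Grace | 70 | 3 | 3
NULL | 232 | 3 | 3
NULL | 232 | 3 | 3
NULL | NULL | 1 | NULL
NULL | NULL | 1 | NULL
NULL | NULL | 5 | NULL
NULL | NULL | 5 | NULL
NULL | NULL | NULL | NULL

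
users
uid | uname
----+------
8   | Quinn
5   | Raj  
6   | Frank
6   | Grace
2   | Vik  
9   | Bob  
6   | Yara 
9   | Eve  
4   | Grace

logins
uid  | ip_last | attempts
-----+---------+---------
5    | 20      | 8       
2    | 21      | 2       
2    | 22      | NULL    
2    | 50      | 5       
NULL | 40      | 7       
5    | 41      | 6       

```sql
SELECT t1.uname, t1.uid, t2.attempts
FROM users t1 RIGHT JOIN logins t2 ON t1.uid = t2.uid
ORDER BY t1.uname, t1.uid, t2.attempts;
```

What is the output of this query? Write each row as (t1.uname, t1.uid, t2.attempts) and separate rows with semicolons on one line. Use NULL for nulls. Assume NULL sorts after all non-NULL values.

(Raj, 5, 6); (Raj, 5, 8); (Vik, 2, 2); (Vik, 2, 5); (Vik, 2, NULL); (NULL, NULL, 7)

RIGHT JOIN keeps every row from `logins`; unmatched rows get NULL for `users`'s columns.
Matching on t1.uid = t2.uid. A NULL in a compared column never satisfies the condition.
Matched pairs: 5; unmatched t2 rows kept: 1.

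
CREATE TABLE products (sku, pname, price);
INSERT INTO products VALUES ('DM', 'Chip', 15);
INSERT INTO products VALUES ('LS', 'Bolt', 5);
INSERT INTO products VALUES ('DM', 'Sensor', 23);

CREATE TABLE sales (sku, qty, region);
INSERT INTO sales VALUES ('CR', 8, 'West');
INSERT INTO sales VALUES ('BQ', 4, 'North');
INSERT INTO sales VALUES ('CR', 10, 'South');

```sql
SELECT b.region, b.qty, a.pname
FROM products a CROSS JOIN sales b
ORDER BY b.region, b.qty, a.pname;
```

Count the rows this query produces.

CROSS JOIN pairs every row of `products` with every row of `sales`: 3 × 3 = 9 rows.

9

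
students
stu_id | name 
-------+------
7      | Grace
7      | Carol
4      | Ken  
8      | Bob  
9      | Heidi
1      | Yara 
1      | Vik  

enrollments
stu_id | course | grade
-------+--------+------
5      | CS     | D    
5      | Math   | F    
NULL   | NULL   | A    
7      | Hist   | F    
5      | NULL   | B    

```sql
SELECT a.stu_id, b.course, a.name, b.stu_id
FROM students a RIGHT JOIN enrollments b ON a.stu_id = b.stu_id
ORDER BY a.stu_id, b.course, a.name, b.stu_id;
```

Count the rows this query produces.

6

RIGHT JOIN keeps every row from `enrollments`; unmatched rows get NULL for `students`'s columns.
Matching on a.stu_id = b.stu_id. A NULL in a compared column never satisfies the condition.
- a row (stu_id=7): matches 1 b row(s) → 1 output row(s).
- a row (stu_id=7): matches 1 b row(s) → 1 output row(s).
- a row (stu_id=4): no match.
- a row (stu_id=8): no match.
- a row (stu_id=9): no match.
- a row (stu_id=1): no match.
- a row (stu_id=1): no match.
- plus 4 unmatched b row(s), each kept with NULL a columns.
Total: 2 matched + 4 padded = 6 rows.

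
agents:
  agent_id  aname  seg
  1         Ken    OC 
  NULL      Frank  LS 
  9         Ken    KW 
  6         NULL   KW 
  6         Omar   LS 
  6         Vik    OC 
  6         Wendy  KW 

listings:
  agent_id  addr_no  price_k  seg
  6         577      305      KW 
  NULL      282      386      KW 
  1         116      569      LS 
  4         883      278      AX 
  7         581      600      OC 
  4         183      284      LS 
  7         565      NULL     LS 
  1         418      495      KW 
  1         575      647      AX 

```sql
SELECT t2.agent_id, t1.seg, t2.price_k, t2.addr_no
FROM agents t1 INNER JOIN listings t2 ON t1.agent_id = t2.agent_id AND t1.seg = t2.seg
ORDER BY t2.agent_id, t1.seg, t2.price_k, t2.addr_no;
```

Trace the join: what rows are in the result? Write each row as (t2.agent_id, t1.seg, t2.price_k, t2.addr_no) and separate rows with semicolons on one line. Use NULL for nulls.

INNER JOIN keeps only pairs where the ON condition holds.
Matching on t1.agent_id = t2.agent_id AND t1.seg = t2.seg. A NULL in a compared column never satisfies the condition.
- t1 (agent_id=1, seg=OC) has no partner → excluded.
- t1 (agent_id=NULL, seg=LS) has no partner → excluded.
- t1 (agent_id=9, seg=KW) has no partner → excluded.
- t1 (agent_id=6, seg=KW) pairs with 1 row(s) of t2.
- t1 (agent_id=6, seg=LS) has no partner → excluded.
- t1 (agent_id=6, seg=OC) has no partner → excluded.
- t1 (agent_id=6, seg=KW) pairs with 1 row(s) of t2.
After projecting and ordering:
t2.agent_id | t1.seg | t2.price_k | t2.addr_no
6 | KW | 305 | 577
6 | KW | 305 | 577

(6, KW, 305, 577); (6, KW, 305, 577)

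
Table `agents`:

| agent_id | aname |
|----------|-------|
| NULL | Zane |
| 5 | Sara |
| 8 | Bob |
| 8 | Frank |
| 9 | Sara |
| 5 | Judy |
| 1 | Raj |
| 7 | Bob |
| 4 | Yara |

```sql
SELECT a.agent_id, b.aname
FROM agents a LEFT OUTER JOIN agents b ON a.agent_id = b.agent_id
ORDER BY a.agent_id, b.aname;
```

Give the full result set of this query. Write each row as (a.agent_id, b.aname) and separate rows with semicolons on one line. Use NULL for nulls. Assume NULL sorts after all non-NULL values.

(1, Raj); (4, Yara); (5, Judy); (5, Judy); (5, Sara); (5, Sara); (7, Bob); (8, Bob); (8, Bob); (8, Frank); (8, Frank); (9, Sara); (NULL, NULL)

LEFT JOIN keeps every row from `agents a`; unmatched rows get NULL for `agents b`'s columns.
Matching on a.agent_id = b.agent_id. A NULL in a compared column never satisfies the condition.
Matched pairs: 12; unmatched a rows kept: 1.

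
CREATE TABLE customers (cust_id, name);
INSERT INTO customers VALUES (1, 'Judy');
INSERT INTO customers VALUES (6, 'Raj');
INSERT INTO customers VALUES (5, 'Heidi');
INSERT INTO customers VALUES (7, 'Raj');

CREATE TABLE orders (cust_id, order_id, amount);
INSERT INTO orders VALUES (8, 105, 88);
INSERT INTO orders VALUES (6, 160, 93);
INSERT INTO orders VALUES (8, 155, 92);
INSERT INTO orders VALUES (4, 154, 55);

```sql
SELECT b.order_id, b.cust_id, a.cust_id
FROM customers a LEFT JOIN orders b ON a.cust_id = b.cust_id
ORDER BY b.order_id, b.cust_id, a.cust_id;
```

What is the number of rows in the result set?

4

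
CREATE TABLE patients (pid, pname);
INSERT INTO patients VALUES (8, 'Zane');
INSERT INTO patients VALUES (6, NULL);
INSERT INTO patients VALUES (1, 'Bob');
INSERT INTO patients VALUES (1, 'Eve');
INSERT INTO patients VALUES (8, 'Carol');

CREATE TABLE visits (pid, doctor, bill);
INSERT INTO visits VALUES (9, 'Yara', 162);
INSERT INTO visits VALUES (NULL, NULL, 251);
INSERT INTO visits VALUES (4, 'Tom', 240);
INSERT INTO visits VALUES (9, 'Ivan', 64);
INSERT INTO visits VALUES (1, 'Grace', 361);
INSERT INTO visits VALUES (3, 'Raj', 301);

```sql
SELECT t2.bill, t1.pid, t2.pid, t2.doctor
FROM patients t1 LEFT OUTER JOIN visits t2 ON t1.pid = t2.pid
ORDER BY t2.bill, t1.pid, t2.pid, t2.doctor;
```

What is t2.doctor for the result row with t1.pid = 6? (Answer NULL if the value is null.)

LEFT JOIN keeps every row from `patients`; unmatched rows get NULL for `visits`'s columns.
Matching on t1.pid = t2.pid. A NULL in a compared column never satisfies the condition.
- t1[0] pid=8 → no match; kept with NULLs on the t2 side.
- t1[1] pid=6 → no match; kept with NULLs on the t2 side.
- t1[2] pid=1 → 1 match(es) in t2 → 1 row(s).
- t1[3] pid=1 → 1 match(es) in t2 → 1 row(s).
- t1[4] pid=8 → no match; kept with NULLs on the t2 side.

NULL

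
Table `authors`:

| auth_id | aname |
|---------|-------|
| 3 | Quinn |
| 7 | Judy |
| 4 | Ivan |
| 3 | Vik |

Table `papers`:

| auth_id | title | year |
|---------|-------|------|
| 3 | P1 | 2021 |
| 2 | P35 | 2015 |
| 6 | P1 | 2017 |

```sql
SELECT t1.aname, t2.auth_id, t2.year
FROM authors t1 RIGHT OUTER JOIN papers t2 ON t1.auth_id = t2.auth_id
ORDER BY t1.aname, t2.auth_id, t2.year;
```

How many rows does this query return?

RIGHT JOIN keeps every row from `papers`; unmatched rows get NULL for `authors`'s columns.
Matching on t1.auth_id = t2.auth_id.
Matched pairs: 2; unmatched t2 rows kept: 2.
Total: 2 matched + 2 padded = 4 rows.

4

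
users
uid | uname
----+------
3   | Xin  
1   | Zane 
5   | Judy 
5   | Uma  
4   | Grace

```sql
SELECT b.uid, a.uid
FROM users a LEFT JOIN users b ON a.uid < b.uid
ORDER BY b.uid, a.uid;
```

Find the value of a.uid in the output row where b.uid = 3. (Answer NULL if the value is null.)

1

LEFT JOIN keeps every row from `users a`; unmatched rows get NULL for `users b`'s columns.
Matching on a.uid < b.uid.
Matched pairs: 9; unmatched a rows kept: 2.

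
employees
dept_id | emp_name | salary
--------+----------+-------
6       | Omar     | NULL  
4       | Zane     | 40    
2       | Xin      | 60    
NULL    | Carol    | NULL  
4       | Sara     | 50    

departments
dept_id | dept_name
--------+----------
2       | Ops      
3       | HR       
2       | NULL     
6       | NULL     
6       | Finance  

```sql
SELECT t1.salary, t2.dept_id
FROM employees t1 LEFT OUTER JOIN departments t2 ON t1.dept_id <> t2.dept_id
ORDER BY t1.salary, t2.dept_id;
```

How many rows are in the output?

17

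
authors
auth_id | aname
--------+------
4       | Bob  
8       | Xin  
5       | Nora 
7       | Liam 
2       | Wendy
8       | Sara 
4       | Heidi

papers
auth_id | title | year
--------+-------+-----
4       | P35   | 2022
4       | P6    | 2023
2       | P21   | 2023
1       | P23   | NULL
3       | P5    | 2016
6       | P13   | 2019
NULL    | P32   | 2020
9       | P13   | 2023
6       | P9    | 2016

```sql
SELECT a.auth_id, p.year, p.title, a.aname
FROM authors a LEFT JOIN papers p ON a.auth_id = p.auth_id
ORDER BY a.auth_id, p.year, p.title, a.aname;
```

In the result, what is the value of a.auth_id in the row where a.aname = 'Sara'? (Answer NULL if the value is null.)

LEFT JOIN keeps every row from `authors`; unmatched rows get NULL for `papers`'s columns.
Matching on a.auth_id = p.auth_id. A NULL in a compared column never satisfies the condition.
- a[0] auth_id=4 → 2 match(es) in p → 2 row(s).
- a[1] auth_id=8 → no match; kept with NULLs on the p side.
- a[2] auth_id=5 → no match; kept with NULLs on the p side.
- a[3] auth_id=7 → no match; kept with NULLs on the p side.
- a[4] auth_id=2 → 1 match(es) in p → 1 row(s).
- a[5] auth_id=8 → no match; kept with NULLs on the p side.
- a[6] auth_id=4 → 2 match(es) in p → 2 row(s).

8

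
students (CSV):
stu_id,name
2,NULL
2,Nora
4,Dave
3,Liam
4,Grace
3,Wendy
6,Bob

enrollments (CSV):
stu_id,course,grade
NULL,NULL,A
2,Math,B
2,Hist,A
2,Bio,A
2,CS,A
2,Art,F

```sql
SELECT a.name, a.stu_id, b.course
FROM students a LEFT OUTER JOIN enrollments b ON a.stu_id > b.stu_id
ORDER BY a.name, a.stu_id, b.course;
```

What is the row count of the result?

LEFT JOIN keeps every row from `students`; unmatched rows get NULL for `enrollments`'s columns.
Matching on a.stu_id > b.stu_id. A NULL in a compared column never satisfies the condition.
- a row (stu_id=2): no match → kept, b columns NULL.
- a row (stu_id=2): no match → kept, b columns NULL.
- a row (stu_id=4): matches 5 b row(s) → 5 output row(s).
- a row (stu_id=3): matches 5 b row(s) → 5 output row(s).
- a row (stu_id=4): matches 5 b row(s) → 5 output row(s).
- a row (stu_id=3): matches 5 b row(s) → 5 output row(s).
- a row (stu_id=6): matches 5 b row(s) → 5 output row(s).
Total: 25 matched + 2 padded = 27 rows.

27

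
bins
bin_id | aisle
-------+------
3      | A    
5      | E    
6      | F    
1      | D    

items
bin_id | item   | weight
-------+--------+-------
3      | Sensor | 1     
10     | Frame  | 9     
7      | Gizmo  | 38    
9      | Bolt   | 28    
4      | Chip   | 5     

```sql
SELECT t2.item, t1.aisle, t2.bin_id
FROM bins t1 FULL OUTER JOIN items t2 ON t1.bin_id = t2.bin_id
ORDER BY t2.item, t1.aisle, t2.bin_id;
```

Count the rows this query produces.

FULL OUTER JOIN keeps every row from both sides; unmatched rows get NULL for the other side's columns.
Matching on t1.bin_id = t2.bin_id.
- t1 row (bin_id=3): matches 1 t2 row(s) → 1 output row(s).
- t1 row (bin_id=5): no match → kept, t2 columns NULL.
- t1 row (bin_id=6): no match → kept, t2 columns NULL.
- t1 row (bin_id=1): no match → kept, t2 columns NULL.
- 4 row(s) from t2 found no t1 partner → padded with NULL.
Total: 1 matched + 7 padded = 8 rows.

8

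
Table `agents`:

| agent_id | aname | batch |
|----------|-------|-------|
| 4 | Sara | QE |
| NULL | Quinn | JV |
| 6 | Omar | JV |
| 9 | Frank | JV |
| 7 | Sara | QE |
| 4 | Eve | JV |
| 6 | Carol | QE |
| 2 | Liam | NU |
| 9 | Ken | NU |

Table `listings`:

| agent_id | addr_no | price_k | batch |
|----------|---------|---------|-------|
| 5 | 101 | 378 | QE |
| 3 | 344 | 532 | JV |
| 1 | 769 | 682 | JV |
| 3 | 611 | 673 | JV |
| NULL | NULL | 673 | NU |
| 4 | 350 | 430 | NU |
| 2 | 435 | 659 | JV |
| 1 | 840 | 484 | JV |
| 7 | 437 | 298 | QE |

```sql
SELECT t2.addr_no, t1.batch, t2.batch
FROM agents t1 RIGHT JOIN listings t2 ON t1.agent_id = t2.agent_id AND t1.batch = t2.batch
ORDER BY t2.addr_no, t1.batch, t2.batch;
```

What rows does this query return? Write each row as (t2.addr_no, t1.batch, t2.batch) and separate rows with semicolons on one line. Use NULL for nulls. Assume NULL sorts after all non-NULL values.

RIGHT JOIN keeps every row from `listings`; unmatched rows get NULL for `agents`'s columns.
Matching on t1.agent_id = t2.agent_id AND t1.batch = t2.batch. A NULL in a compared column never satisfies the condition.
Matched pairs: 1; unmatched t2 rows kept: 8.

(101, NULL, QE); (344, NULL, JV); (350, NULL, NU); (435, NULL, JV); (437, QE, QE); (611, NULL, JV); (769, NULL, JV); (840, NULL, JV); (NULL, NULL, NU)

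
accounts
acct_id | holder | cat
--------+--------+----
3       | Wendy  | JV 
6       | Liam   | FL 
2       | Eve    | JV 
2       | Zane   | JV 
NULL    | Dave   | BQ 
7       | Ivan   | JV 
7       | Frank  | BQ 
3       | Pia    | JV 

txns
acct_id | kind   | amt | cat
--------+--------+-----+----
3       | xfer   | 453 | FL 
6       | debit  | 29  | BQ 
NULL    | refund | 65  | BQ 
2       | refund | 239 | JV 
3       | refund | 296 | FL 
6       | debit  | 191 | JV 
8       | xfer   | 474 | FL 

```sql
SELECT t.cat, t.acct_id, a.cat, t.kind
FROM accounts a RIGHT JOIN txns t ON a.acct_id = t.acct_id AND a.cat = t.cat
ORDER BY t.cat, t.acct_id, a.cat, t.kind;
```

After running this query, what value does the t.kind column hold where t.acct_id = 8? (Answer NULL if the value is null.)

xfer

RIGHT JOIN keeps every row from `txns`; unmatched rows get NULL for `accounts`'s columns.
Matching on a.acct_id = t.acct_id AND a.cat = t.cat. A NULL in a compared column never satisfies the condition.
- a row (acct_id=3, cat=JV): no match.
- a row (acct_id=6, cat=FL): no match.
- a row (acct_id=2, cat=JV): matches 1 t row(s) → 1 output row(s).
- a row (acct_id=2, cat=JV): matches 1 t row(s) → 1 output row(s).
- a row (acct_id=NULL, cat=BQ): no match.
- a row (acct_id=7, cat=JV): no match.
- a row (acct_id=7, cat=BQ): no match.
- a row (acct_id=3, cat=JV): no match.
- 6 t row(s) had no a match → kept, a columns NULL.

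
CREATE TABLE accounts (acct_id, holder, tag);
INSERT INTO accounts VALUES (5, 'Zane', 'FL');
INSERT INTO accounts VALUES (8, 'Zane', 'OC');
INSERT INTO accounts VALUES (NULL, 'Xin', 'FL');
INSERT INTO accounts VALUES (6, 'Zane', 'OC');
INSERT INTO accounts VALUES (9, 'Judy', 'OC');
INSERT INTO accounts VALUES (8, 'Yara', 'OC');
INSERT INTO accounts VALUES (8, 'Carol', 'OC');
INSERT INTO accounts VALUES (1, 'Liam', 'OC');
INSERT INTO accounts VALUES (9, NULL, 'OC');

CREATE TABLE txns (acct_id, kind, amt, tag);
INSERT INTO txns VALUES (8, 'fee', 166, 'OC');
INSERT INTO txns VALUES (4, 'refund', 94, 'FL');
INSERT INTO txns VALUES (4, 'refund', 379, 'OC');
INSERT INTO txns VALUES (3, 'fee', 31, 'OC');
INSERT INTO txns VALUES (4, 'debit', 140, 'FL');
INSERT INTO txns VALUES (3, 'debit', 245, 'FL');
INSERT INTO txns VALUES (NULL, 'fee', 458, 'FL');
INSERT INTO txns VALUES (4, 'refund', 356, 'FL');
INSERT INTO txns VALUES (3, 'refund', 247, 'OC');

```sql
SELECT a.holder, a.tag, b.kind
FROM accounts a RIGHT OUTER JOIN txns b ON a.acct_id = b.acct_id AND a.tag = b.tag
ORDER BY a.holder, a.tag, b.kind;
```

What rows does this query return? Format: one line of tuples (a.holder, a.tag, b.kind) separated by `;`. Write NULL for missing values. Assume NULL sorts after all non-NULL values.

RIGHT JOIN keeps every row from `txns`; unmatched rows get NULL for `accounts`'s columns.
Matching on a.acct_id = b.acct_id AND a.tag = b.tag. A NULL in a compared column never satisfies the condition.
Matched pairs: 3; unmatched b rows kept: 8.

(Carol, OC, fee); (Yara, OC, fee); (Zane, OC, fee); (NULL, NULL, debit); (NULL, NULL, debit); (NULL, NULL, fee); (NULL, NULL, fee); (NULL, NULL, refund); (NULL, NULL, refund); (NULL, NULL, refund); (NULL, NULL, refund)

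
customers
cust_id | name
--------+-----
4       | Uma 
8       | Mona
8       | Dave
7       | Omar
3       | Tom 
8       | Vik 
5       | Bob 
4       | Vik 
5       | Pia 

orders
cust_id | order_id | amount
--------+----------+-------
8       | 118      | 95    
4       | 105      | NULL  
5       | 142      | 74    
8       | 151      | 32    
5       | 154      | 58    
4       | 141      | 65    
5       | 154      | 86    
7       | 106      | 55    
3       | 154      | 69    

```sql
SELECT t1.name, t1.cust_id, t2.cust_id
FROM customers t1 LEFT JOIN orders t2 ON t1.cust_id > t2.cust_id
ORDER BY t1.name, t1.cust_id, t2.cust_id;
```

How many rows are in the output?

36

LEFT JOIN keeps every row from `customers`; unmatched rows get NULL for `orders`'s columns.
Matching on t1.cust_id > t2.cust_id.
- cust_id=4: 1 matching t2 row(s), so 1 row(s) emitted.
- cust_id=8: 7 matching t2 row(s), so 7 row(s) emitted.
- cust_id=8: 7 matching t2 row(s), so 7 row(s) emitted.
- cust_id=7: 6 matching t2 row(s), so 6 row(s) emitted.
- cust_id=3: no t2 row matches, row kept with t2 columns NULL.
- cust_id=8: 7 matching t2 row(s), so 7 row(s) emitted.
- cust_id=5: 3 matching t2 row(s), so 3 row(s) emitted.
- cust_id=4: 1 matching t2 row(s), so 1 row(s) emitted.
- cust_id=5: 3 matching t2 row(s), so 3 row(s) emitted.
Total: 35 matched + 1 padded = 36 rows.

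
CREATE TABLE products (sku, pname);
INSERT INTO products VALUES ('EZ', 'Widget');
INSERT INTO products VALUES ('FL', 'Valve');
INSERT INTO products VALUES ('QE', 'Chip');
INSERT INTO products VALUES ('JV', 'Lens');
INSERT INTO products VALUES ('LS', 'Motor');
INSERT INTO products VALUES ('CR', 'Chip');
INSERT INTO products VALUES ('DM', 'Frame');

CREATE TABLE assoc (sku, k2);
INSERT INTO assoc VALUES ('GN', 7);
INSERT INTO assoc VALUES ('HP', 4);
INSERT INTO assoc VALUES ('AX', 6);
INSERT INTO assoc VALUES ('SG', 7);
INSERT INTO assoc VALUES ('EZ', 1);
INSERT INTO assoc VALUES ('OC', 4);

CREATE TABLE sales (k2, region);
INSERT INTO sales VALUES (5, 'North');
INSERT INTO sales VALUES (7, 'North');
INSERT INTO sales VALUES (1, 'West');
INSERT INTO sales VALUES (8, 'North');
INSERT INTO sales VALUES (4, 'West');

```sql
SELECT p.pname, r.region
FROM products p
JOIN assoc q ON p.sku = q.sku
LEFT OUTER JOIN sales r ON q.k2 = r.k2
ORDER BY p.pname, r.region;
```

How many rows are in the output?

1

Joins associate left-to-right: products INNER JOIN assoc on sku gives 1 intermediate row(s).
Then LEFT JOIN `sales r` on k2: each of those 1 rows is kept; rows whose q.k2 has no match in r get NULL for r's columns.
Result: 1 row(s).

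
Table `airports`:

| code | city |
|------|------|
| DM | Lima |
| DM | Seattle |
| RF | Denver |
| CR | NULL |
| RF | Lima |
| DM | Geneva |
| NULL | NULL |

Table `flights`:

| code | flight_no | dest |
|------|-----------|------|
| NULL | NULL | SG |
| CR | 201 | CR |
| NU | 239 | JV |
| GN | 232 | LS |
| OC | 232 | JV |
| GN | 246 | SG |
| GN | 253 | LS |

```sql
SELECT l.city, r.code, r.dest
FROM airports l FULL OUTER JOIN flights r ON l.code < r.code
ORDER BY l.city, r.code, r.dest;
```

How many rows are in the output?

FULL OUTER JOIN keeps every row from both sides; unmatched rows get NULL for the other side's columns.
Matching on l.code < r.code. A NULL in a compared column never satisfies the condition.
- code=DM: 5 matching r row(s), so 5 row(s) emitted.
- code=DM: 5 matching r row(s), so 5 row(s) emitted.
- code=RF: no r row matches, row kept with r columns NULL.
- code=CR: 5 matching r row(s), so 5 row(s) emitted.
- code=RF: no r row matches, row kept with r columns NULL.
- code=DM: 5 matching r row(s), so 5 row(s) emitted.
- code=NULL: no r row matches, row kept with r columns NULL.
- 2 r row(s) had no l match → kept, l columns NULL.
Total: 20 matched + 5 padded = 25 rows.

25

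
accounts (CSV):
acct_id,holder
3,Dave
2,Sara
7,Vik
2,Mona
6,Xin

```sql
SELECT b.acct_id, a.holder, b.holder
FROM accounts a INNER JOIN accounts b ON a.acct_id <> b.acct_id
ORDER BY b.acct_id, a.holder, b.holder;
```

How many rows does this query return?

INNER JOIN keeps only pairs where the ON condition holds.
Matching on a.acct_id <> b.acct_id.
- a row (acct_id=3): matches 4 b row(s) → 4 output row(s).
- a row (acct_id=2): matches 3 b row(s) → 3 output row(s).
- a row (acct_id=7): matches 4 b row(s) → 4 output row(s).
- a row (acct_id=2): matches 3 b row(s) → 3 output row(s).
- a row (acct_id=6): matches 4 b row(s) → 4 output row(s).
Total: 18 rows.

18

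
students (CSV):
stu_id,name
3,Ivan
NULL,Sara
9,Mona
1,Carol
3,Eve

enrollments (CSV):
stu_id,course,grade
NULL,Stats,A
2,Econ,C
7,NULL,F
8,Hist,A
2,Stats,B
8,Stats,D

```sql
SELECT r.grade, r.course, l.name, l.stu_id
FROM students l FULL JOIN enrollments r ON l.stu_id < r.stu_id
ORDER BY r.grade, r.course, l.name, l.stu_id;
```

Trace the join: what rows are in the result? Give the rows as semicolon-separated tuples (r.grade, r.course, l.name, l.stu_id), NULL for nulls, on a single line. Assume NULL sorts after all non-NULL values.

(A, Hist, Carol, 1); (A, Hist, Eve, 3); (A, Hist, Ivan, 3); (A, Stats, NULL, NULL); (B, Stats, Carol, 1); (C, Econ, Carol, 1); (D, Stats, Carol, 1); (D, Stats, Eve, 3); (D, Stats, Ivan, 3); (F, NULL, Carol, 1); (F, NULL, Eve, 3); (F, NULL, Ivan, 3); (NULL, NULL, Mona, 9); (NULL, NULL, Sara, NULL)

FULL OUTER JOIN keeps every row from both sides; unmatched rows get NULL for the other side's columns.
Matching on l.stu_id < r.stu_id. A NULL in a compared column never satisfies the condition.
- l row (stu_id=3): matches 3 r row(s) → 3 output row(s).
- l row (stu_id=NULL): no match → kept, r columns NULL.
- l row (stu_id=9): no match → kept, r columns NULL.
- l row (stu_id=1): matches 5 r row(s) → 5 output row(s).
- l row (stu_id=3): matches 3 r row(s) → 3 output row(s).
- plus 1 unmatched r row(s), each kept with NULL l columns.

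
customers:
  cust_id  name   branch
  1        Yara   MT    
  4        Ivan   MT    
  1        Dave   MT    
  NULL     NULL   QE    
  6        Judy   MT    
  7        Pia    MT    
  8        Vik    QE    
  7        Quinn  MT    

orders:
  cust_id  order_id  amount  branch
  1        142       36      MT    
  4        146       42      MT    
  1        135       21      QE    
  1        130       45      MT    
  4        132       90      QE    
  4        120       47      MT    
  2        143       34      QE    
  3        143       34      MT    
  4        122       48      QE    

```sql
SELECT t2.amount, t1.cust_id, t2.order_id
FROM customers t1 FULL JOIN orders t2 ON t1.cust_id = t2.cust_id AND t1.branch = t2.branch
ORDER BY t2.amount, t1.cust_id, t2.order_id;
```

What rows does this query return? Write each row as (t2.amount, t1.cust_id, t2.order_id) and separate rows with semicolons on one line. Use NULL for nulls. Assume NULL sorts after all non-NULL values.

(21, NULL, 135); (34, NULL, 143); (34, NULL, 143); (36, 1, 142); (36, 1, 142); (42, 4, 146); (45, 1, 130); (45, 1, 130); (47, 4, 120); (48, NULL, 122); (90, NULL, 132); (NULL, 6, NULL); (NULL, 7, NULL); (NULL, 7, NULL); (NULL, 8, NULL); (NULL, NULL, NULL)

FULL OUTER JOIN keeps every row from both sides; unmatched rows get NULL for the other side's columns.
Matching on t1.cust_id = t2.cust_id AND t1.branch = t2.branch. A NULL in a compared column never satisfies the condition.
- t1 row (cust_id=1, branch=MT): matches 2 t2 row(s) → 2 output row(s).
- t1 row (cust_id=4, branch=MT): matches 2 t2 row(s) → 2 output row(s).
- t1 row (cust_id=1, branch=MT): matches 2 t2 row(s) → 2 output row(s).
- t1 row (cust_id=NULL, branch=QE): no match → kept, t2 columns NULL.
- t1 row (cust_id=6, branch=MT): no match → kept, t2 columns NULL.
- t1 row (cust_id=7, branch=MT): no match → kept, t2 columns NULL.
- t1 row (cust_id=8, branch=QE): no match → kept, t2 columns NULL.
- t1 row (cust_id=7, branch=MT): no match → kept, t2 columns NULL.
- 5 row(s) from t2 found no t1 partner → padded with NULL.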